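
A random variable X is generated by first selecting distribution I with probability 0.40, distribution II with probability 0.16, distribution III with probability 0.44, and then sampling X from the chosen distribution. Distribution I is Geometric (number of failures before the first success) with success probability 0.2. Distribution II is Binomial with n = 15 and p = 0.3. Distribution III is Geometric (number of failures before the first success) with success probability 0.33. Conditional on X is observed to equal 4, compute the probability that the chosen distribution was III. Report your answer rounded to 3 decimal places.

Likelihoods P(X=4 | ·): I: 0.08192; II: 0.218623; III: 0.0664987.
Posterior ∝ prior × likelihood. Numerator for III: 0.44·0.0664987 = 0.0292594.
Normalizing constant: 0.4·0.08192 + 0.16·0.218623 + 0.44·0.0664987 = 0.0970071.
P(III | observation) = 0.0292594 / 0.0970071 = 0.301621.

0.302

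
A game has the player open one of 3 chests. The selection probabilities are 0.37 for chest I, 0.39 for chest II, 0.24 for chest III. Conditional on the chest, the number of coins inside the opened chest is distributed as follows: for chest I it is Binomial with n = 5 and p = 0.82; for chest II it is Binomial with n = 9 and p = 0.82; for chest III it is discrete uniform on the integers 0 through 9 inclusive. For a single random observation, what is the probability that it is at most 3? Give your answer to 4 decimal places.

0.1789

Conditional on each chest, P(X ≤ 3): I: 0.222351; II: 0.0017318; III: 0.4.
By total probability, P(X ≤ 3) = 0.37·0.222351 + 0.39·0.0017318 + 0.24·0.4 = 0.178945.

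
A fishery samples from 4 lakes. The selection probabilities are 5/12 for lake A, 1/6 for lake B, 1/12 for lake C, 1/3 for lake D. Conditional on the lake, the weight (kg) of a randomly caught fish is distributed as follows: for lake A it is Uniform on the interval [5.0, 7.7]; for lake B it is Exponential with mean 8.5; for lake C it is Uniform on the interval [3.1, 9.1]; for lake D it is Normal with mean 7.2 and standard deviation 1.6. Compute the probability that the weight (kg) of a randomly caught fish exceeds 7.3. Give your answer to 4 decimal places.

0.3157

Conditional on each lake, P(X > 7.3): A: 0.148148; B: 0.42366; C: 0.3; D: 0.475082.
By total probability, P(X > 7.3) = 0.416667·0.148148 + 0.166667·0.42366 + 0.0833333·0.3 + 0.333333·0.475082 = 0.315699.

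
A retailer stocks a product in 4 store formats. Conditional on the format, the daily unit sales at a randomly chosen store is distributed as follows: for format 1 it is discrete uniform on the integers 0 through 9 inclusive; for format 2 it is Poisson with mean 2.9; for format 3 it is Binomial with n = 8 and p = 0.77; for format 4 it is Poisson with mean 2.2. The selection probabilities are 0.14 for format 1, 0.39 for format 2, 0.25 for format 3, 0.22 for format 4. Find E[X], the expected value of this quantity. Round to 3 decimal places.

3.785

Component means — 1: 4.5; 2: 2.9; 3: 6.16; 4: 2.2.
E[X] = 0.14·4.5 + 0.39·2.9 + 0.25·6.16 + 0.22·2.2 = 3.785.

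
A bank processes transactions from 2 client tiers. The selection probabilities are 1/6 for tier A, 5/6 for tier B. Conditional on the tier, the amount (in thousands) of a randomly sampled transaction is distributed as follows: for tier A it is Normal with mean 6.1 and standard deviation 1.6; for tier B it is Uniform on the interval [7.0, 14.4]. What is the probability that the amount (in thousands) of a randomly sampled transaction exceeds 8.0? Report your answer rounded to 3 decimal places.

Conditional on each tier, P(X > 8.0): A: 0.117515; B: 0.864865.
By total probability, P(X > 8.0) = 0.166667·0.117515 + 0.833333·0.864865 = 0.740307.

0.740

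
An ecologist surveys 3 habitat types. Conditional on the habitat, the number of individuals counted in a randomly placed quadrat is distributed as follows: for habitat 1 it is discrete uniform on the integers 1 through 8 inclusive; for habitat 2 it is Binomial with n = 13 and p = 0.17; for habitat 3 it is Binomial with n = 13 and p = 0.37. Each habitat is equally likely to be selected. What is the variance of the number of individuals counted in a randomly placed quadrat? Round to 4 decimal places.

4.7160

Per component, 1: μ=4.5, E[X²]=25.5; 2: μ=2.21, E[X²]=6.7184; 3: μ=4.81, E[X²]=26.1664.
E[X] = 0.333333·4.5 + 0.333333·2.21 + 0.333333·4.81 = 3.84.
E[X²] = 0.333333·25.5 + 0.333333·6.7184 + 0.333333·26.1664 = 19.4616.
Var(X) = E[X²] − (E[X])² = 19.4616 − 14.7456 = 4.716.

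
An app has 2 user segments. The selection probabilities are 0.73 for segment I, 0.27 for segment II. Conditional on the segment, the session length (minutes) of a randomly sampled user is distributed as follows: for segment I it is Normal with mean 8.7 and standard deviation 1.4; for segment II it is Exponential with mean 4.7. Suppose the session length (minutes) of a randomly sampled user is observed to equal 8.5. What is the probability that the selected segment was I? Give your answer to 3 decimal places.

0.956

Likelihoods f(8.5 | ·): I: 0.282066; II: 0.0348719.
Posterior ∝ prior × likelihood. Numerator for I: 0.73·0.282066 = 0.205908.
Normalizing constant: 0.73·0.282066 + 0.27·0.0348719 = 0.215323.
P(I | observation) = 0.205908 / 0.215323 = 0.956273.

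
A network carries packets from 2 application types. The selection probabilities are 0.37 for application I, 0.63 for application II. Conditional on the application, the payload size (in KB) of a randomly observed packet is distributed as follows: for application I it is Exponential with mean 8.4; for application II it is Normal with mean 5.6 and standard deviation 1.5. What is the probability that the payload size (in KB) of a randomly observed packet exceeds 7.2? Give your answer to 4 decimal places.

Conditional on each application, P(X > 7.2): I: 0.424373; II: 0.143061.
By total probability, P(X > 7.2) = 0.37·0.424373 + 0.63·0.143061 = 0.247147.

0.2471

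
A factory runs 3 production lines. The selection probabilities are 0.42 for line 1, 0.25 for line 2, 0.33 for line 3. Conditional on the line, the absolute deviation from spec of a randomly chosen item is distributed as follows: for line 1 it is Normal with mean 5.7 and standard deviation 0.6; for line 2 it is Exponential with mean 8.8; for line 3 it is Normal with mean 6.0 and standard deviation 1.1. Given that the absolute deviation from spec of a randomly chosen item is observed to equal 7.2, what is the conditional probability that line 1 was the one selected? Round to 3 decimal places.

Likelihoods f(7.2 | ·): 1: 0.0292138; 2: 0.0501401; 3: 0.20003.
Posterior ∝ prior × likelihood. Numerator for 1: 0.42·0.0292138 = 0.0122698.
Normalizing constant: 0.42·0.0292138 + 0.25·0.0501401 + 0.33·0.20003 = 0.0908146.
P(1 | observation) = 0.0122698 / 0.0908146 = 0.135108.

0.135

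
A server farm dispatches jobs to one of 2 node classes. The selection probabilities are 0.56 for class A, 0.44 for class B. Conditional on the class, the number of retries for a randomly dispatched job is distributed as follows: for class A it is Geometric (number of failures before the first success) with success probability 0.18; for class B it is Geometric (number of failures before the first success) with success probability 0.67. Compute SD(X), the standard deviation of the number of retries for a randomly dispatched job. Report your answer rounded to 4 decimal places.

4.3086

Per component, A: μ=4.55556, E[X²]=46.0617; B: μ=0.492537, E[X²]=0.977723.
E[X] = 0.56·4.55556 + 0.44·0.492537 = 2.76783.
E[X²] = 0.56·46.0617 + 0.44·0.977723 = 26.2248.
Var(X) = E[X²] − (E[X])² = 26.2248 − 7.66087 = 18.5639.
SD(X) = √18.5639 = 4.30858.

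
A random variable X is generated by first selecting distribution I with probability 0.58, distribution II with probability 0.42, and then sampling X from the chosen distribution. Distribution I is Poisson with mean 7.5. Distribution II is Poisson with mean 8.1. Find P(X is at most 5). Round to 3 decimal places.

Conditional on each component, P(X ≤ 5): I: 0.241436; II: 0.182246.
By total probability, P(X ≤ 5) = 0.58·0.241436 + 0.42·0.182246 = 0.216577.

0.217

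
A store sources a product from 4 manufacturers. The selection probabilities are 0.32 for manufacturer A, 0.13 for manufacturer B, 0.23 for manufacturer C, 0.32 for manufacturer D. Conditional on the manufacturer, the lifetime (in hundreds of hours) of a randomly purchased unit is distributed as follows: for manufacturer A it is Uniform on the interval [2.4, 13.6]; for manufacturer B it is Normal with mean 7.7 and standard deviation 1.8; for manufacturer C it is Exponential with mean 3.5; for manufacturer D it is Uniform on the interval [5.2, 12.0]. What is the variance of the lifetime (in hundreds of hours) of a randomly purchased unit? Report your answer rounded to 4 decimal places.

Per component, A: μ=8, E[X²]=74.4533; B: μ=7.7, E[X²]=62.53; C: μ=3.5, E[X²]=24.5; D: μ=8.6, E[X²]=77.8133.
E[X] = 0.32·8 + 0.13·7.7 + 0.23·3.5 + 0.32·8.6 = 7.118.
E[X²] = 0.32·74.4533 + 0.13·62.53 + 0.23·24.5 + 0.32·77.8133 = 62.4892.
Var(X) = E[X²] − (E[X])² = 62.4892 − 50.6659 = 11.8233.

11.8233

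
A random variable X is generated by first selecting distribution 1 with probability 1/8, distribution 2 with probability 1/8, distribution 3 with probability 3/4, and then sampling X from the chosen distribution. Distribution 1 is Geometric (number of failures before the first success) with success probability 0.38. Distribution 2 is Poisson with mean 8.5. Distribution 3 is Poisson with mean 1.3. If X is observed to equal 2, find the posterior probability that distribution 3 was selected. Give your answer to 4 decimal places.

Likelihoods P(X=2 | ·): 1: 0.146072; 2: 0.00735029; 3: 0.230289.
Posterior ∝ prior × likelihood. Numerator for 3: 0.75·0.230289 = 0.172717.
Normalizing constant: 0.125·0.146072 + 0.125·0.00735029 + 0.75·0.230289 = 0.191895.
P(3 | observation) = 0.172717 / 0.191895 = 0.900061.

0.9001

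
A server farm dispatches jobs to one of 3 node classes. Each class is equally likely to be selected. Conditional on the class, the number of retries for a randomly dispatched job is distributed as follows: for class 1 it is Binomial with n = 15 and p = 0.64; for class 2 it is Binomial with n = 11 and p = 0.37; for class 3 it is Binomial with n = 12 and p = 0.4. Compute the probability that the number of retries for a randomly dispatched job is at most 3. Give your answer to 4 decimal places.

Conditional on each class, P(X ≤ 3): 1: 0.000644653; 2: 0.371409; 3: 0.225337.
By total probability, P(X ≤ 3) = 0.333333·0.000644653 + 0.333333·0.371409 + 0.333333·0.225337 = 0.19913.

0.1991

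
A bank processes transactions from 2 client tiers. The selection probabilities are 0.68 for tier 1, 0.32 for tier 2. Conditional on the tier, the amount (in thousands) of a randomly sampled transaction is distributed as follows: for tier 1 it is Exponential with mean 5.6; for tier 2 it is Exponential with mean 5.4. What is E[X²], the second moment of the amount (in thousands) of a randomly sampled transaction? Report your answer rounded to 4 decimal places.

61.3120

For each component E[X²] = Var + (mean)², giving 1: 62.72; 2: 58.32.
Overall E[X²] = 0.68·62.72 + 0.32·58.32 = 61.312.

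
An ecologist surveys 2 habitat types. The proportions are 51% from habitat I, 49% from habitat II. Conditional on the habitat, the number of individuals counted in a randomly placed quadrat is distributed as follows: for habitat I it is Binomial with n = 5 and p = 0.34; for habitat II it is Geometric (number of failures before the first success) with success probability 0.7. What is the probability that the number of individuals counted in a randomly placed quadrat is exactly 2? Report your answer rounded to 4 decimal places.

Conditional on each habitat, P(X = 2): I: 0.332345; II: 0.063.
By total probability, P(X = 2) = 0.51·0.332345 + 0.49·0.063 = 0.200366.

0.2004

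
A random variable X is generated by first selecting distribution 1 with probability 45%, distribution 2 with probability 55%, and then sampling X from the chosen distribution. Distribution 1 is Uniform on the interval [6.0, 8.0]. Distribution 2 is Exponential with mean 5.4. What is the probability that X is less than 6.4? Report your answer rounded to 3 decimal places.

0.472

Conditional on each component, P(X < 6.4): 1: 0.2; 2: 0.69431.
By total probability, P(X < 6.4) = 0.45·0.2 + 0.55·0.69431 = 0.471871.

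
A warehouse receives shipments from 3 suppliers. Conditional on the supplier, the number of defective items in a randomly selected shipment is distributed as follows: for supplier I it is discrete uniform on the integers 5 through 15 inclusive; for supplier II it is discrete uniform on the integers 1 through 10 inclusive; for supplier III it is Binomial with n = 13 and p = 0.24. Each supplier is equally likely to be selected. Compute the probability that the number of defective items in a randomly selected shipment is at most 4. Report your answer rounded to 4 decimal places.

Conditional on each supplier, P(X ≤ 4): I: 0; II: 0.4; III: 0.818436.
By total probability, P(X ≤ 4) = 0.333333·0 + 0.333333·0.4 + 0.333333·0.818436 = 0.406145.

0.4061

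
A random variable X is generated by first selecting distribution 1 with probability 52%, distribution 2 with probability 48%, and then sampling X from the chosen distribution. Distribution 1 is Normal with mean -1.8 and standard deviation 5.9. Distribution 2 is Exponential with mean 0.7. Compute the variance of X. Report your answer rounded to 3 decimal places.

19.896

Per component, 1: μ=-1.8, E[X²]=38.05; 2: μ=0.7, E[X²]=0.98.
E[X] = 0.52·-1.8 + 0.48·0.7 = -0.6.
E[X²] = 0.52·38.05 + 0.48·0.98 = 20.2564.
Var(X) = E[X²] − (E[X])² = 20.2564 − 0.36 = 19.8964.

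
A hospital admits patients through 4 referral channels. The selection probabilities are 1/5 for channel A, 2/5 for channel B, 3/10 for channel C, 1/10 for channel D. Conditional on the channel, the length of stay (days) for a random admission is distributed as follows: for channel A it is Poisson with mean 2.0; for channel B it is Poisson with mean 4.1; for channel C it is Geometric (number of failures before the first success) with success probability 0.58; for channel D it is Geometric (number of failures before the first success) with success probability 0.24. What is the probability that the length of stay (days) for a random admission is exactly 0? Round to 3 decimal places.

0.232

Conditional on each channel, P(X = 0): A: 0.135335; B: 0.0165727; C: 0.58; D: 0.24.
By total probability, P(X = 0) = 0.2·0.135335 + 0.4·0.0165727 + 0.3·0.58 + 0.1·0.24 = 0.231696.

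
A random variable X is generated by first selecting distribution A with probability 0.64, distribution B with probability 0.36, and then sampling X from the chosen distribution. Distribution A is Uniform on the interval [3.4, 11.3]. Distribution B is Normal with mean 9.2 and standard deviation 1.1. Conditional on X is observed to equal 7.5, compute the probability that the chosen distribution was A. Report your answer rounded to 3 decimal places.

Likelihoods f(7.5 | ·): A: 0.126582; B: 0.109869.
Posterior ∝ prior × likelihood. Numerator for A: 0.64·0.126582 = 0.0810127.
Normalizing constant: 0.64·0.126582 + 0.36·0.109869 = 0.120566.
P(A | observation) = 0.0810127 / 0.120566 = 0.671938.

0.672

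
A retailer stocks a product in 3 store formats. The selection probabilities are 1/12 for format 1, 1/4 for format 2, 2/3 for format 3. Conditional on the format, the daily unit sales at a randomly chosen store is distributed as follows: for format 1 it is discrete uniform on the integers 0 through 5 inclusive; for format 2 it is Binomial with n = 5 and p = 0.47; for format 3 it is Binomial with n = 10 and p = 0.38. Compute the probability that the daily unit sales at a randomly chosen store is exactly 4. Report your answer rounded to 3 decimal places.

0.212

Conditional on each format, P(X = 4): 1: 0.166667; 2: 0.129312; 3: 0.248716.
By total probability, P(X = 4) = 0.0833333·0.166667 + 0.25·0.129312 + 0.666667·0.248716 = 0.212027.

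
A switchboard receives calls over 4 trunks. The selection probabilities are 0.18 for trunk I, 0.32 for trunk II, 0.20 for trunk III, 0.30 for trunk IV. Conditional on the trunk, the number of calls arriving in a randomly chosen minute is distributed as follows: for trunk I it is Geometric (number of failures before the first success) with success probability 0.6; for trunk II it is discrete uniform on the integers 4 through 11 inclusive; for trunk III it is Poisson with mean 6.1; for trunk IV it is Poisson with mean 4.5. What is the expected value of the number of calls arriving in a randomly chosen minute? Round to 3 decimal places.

Component means — I: 0.666667; II: 7.5; III: 6.1; IV: 4.5.
E[X] = 0.18·0.666667 + 0.32·7.5 + 0.2·6.1 + 0.3·4.5 = 5.09.

5.090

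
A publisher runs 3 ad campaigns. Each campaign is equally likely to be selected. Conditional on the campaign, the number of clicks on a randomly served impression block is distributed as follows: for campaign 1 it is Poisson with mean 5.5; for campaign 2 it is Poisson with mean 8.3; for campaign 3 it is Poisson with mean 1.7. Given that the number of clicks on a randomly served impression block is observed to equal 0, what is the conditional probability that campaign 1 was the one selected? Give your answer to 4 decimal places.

0.0219

Likelihoods P(X=0 | ·): 1: 0.00408677; 2: 0.000248517; 3: 0.182684.
Posterior ∝ prior × likelihood. Numerator for 1: 0.333333·0.00408677 = 0.00136226.
Normalizing constant: 0.333333·0.00408677 + 0.333333·0.000248517 + 0.333333·0.182684 = 0.0623396.
P(1 | observation) = 0.00136226 / 0.0623396 = 0.0218522.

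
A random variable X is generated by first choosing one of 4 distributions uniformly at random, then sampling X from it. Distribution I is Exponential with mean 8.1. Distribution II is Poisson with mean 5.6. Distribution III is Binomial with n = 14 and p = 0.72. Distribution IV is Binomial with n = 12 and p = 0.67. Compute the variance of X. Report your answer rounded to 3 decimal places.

21.694

Per component, I: μ=8.1, E[X²]=131.22; II: μ=5.6, E[X²]=36.96; III: μ=10.08, E[X²]=104.429; IV: μ=8.04, E[X²]=67.2948.
E[X] = 0.25·8.1 + 0.25·5.6 + 0.25·10.08 + 0.25·8.04 = 7.955.
E[X²] = 0.25·131.22 + 0.25·36.96 + 0.25·104.429 + 0.25·67.2948 = 84.9759.
Var(X) = E[X²] − (E[X])² = 84.9759 − 63.282 = 21.6939.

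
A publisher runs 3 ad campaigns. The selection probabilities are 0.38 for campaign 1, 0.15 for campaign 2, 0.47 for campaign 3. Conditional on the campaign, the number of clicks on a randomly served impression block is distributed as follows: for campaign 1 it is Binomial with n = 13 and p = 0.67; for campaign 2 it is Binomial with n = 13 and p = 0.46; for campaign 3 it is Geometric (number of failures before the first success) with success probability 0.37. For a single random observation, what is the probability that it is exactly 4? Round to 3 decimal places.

0.049

Conditional on each campaign, P(X = 4): 1: 0.00668699; 2: 0.124992; 3: 0.058286.
By total probability, P(X = 4) = 0.38·0.00668699 + 0.15·0.124992 + 0.47·0.058286 = 0.0486842.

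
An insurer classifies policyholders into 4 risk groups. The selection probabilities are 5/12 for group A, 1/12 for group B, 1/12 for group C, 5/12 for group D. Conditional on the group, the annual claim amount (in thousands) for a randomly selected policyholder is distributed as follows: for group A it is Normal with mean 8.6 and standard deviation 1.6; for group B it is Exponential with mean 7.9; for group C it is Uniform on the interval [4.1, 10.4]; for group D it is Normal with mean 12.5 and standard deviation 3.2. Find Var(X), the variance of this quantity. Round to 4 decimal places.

Per component, A: μ=8.6, E[X²]=76.52; B: μ=7.9, E[X²]=124.82; C: μ=7.25, E[X²]=55.87; D: μ=12.5, E[X²]=166.49.
E[X] = 0.416667·8.6 + 0.0833333·7.9 + 0.0833333·7.25 + 0.416667·12.5 = 10.0542.
E[X²] = 0.416667·76.52 + 0.0833333·124.82 + 0.0833333·55.87 + 0.416667·166.49 = 116.312.
Var(X) = E[X²] − (E[X])² = 116.312 − 101.086 = 15.2254.

15.2254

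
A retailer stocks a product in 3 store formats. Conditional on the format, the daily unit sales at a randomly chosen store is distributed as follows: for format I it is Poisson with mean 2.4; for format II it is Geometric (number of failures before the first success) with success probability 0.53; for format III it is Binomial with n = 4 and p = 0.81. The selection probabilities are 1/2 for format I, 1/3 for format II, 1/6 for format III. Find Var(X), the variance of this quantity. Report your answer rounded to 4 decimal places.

Per component, I: μ=2.4, E[X²]=8.16; II: μ=0.886792, E[X²]=2.45959; III: μ=3.24, E[X²]=11.1132.
E[X] = 0.5·2.4 + 0.333333·0.886792 + 0.166667·3.24 = 2.0356.
E[X²] = 0.5·8.16 + 0.333333·2.45959 + 0.166667·11.1132 = 6.75206.
Var(X) = E[X²] − (E[X])² = 6.75206 − 4.14366 = 2.60841.

2.6084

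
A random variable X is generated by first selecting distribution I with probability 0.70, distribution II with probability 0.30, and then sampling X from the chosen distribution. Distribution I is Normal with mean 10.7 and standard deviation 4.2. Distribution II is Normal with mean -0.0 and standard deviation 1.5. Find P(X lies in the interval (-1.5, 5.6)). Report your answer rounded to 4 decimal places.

0.3297

Conditional on each component, P(-1.5 < X < 5.6): I: 0.110482; II: 0.84125.
By total probability, P(-1.5 < X < 5.6) = 0.7·0.110482 + 0.3·0.84125 = 0.329712.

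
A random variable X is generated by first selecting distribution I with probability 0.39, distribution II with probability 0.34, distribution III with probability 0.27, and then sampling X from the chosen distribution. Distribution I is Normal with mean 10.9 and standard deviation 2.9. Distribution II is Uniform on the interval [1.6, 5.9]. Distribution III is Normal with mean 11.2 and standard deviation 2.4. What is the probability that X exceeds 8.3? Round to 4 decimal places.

Conditional on each component, P(X > 8.3): I: 0.815021; II: 0; III: 0.88654.
By total probability, P(X > 8.3) = 0.39·0.815021 + 0.34·0 + 0.27·0.88654 = 0.557224.

0.5572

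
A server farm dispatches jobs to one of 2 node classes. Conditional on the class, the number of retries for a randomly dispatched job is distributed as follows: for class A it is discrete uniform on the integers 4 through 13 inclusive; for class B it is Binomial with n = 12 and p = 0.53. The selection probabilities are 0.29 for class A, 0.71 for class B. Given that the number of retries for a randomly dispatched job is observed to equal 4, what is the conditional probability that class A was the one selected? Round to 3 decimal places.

Likelihoods P(X=4 | ·): A: 0.1; B: 0.0930018.
Posterior ∝ prior × likelihood. Numerator for A: 0.29·0.1 = 0.029.
Normalizing constant: 0.29·0.1 + 0.71·0.0930018 = 0.0950313.
P(A | observation) = 0.029 / 0.0950313 = 0.305163.

0.305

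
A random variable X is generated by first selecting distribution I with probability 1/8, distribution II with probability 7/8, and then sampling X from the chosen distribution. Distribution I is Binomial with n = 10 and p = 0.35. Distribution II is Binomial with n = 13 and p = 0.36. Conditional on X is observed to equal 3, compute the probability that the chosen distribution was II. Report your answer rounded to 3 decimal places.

Likelihoods P(X=3 | ·): I: 0.25222; II: 0.153841.
Posterior ∝ prior × likelihood. Numerator for II: 0.875·0.153841 = 0.134611.
Normalizing constant: 0.125·0.25222 + 0.875·0.153841 = 0.166139.
P(II | observation) = 0.134611 / 0.166139 = 0.810234.

0.810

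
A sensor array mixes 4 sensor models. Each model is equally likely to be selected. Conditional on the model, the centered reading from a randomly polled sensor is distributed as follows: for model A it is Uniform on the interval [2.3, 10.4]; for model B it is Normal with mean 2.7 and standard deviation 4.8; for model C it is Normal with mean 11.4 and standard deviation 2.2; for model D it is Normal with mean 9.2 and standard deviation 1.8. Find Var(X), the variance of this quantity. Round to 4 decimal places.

Per component, A: μ=6.35, E[X²]=45.79; B: μ=2.7, E[X²]=30.33; C: μ=11.4, E[X²]=134.8; D: μ=9.2, E[X²]=87.88.
E[X] = 0.25·6.35 + 0.25·2.7 + 0.25·11.4 + 0.25·9.2 = 7.4125.
E[X²] = 0.25·45.79 + 0.25·30.33 + 0.25·134.8 + 0.25·87.88 = 74.7.
Var(X) = E[X²] − (E[X])² = 74.7 − 54.9452 = 19.7548.

19.7548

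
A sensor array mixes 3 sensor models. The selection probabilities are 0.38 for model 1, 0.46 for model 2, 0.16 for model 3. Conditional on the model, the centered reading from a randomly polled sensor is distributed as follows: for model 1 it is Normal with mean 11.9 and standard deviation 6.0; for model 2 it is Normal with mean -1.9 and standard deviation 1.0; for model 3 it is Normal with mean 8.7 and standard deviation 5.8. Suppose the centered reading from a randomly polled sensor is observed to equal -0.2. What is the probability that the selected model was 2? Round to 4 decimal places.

0.8659

Likelihoods f(-0.2 | ·): 1: 0.00870228; 2: 0.0940491; 3: 0.0211923.
Posterior ∝ prior × likelihood. Numerator for 2: 0.46·0.0940491 = 0.0432626.
Normalizing constant: 0.38·0.00870228 + 0.46·0.0940491 + 0.16·0.0211923 = 0.0499602.
P(2 | observation) = 0.0432626 / 0.0499602 = 0.86594.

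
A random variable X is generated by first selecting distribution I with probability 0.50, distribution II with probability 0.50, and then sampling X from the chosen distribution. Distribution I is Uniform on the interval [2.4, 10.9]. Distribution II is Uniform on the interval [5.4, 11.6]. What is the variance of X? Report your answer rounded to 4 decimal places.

Per component, I: μ=6.65, E[X²]=50.2433; II: μ=8.5, E[X²]=75.4533.
E[X] = 0.5·6.65 + 0.5·8.5 = 7.575.
E[X²] = 0.5·50.2433 + 0.5·75.4533 = 62.8483.
Var(X) = E[X²] − (E[X])² = 62.8483 − 57.3806 = 5.46771.

5.4677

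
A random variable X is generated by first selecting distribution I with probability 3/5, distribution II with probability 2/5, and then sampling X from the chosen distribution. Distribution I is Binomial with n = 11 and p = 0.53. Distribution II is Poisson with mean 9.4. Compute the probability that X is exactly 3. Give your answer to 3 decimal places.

0.040

Conditional on each component, P(X = 3): I: 0.0584917; II: 0.0114515.
By total probability, P(X = 3) = 0.6·0.0584917 + 0.4·0.0114515 = 0.0396757.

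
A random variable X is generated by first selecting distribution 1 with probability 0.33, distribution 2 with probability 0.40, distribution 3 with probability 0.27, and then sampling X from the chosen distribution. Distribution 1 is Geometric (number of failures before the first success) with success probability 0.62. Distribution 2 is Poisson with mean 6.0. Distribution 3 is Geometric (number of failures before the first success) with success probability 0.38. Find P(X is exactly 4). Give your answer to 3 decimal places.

0.073

Conditional on each component, P(X = 4): 1: 0.0129278; 2: 0.133853; 3: 0.0561501.
By total probability, P(X = 4) = 0.33·0.0129278 + 0.4·0.133853 + 0.27·0.0561501 = 0.0729678.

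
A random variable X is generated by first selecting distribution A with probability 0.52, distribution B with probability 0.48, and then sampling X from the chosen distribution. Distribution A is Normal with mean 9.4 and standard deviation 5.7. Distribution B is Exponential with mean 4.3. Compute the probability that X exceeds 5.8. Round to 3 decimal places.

0.507

Conditional on each component, P(X > 5.8): A: 0.736169; B: 0.259542.
By total probability, P(X > 5.8) = 0.52·0.736169 + 0.48·0.259542 = 0.507388.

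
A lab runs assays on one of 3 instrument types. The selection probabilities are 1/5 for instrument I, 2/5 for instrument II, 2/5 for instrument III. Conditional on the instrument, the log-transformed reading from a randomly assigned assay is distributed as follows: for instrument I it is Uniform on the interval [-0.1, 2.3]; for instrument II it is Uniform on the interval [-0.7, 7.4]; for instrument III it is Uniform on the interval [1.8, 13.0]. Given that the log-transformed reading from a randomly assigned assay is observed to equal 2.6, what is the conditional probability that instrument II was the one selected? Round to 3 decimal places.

Likelihoods f(2.6 | ·): I: 0; II: 0.123457; III: 0.0892857.
Posterior ∝ prior × likelihood. Numerator for II: 0.4·0.123457 = 0.0493827.
Normalizing constant: 0.2·0 + 0.4·0.123457 + 0.4·0.0892857 = 0.085097.
P(II | observation) = 0.0493827 / 0.085097 = 0.580311.

0.580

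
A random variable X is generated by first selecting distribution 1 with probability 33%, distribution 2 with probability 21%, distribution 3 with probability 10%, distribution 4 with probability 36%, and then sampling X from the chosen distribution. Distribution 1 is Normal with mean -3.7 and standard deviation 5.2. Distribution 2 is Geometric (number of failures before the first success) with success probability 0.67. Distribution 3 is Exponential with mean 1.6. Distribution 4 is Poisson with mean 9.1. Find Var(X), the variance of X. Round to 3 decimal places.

41.871

Per component, 1: μ=-3.7, E[X²]=40.73; 2: μ=0.492537, E[X²]=0.977723; 3: μ=1.6, E[X²]=5.12; 4: μ=9.1, E[X²]=91.91.
E[X] = 0.33·-3.7 + 0.21·0.492537 + 0.1·1.6 + 0.36·9.1 = 2.31843.
E[X²] = 0.33·40.73 + 0.21·0.977723 + 0.1·5.12 + 0.36·91.91 = 47.2458.
Var(X) = E[X²] − (E[X])² = 47.2458 − 5.37513 = 41.8707.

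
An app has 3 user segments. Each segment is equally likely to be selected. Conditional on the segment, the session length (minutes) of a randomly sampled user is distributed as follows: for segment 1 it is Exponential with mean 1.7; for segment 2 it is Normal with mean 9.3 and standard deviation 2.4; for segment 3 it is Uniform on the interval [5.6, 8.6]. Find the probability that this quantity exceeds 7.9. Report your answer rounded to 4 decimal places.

0.3210

Conditional on each segment, P(X > 7.9): 1: 0.00958977; 2: 0.720166; 3: 0.233333.
By total probability, P(X > 7.9) = 0.333333·0.00958977 + 0.333333·0.720166 + 0.333333·0.233333 = 0.32103.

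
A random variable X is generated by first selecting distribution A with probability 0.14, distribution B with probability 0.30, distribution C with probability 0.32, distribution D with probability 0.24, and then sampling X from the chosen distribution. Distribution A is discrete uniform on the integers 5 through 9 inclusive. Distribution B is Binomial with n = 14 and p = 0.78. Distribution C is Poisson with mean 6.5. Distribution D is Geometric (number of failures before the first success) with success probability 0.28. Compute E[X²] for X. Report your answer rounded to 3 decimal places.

For each component E[X²] = Var + (mean)², giving A: 51; B: 121.649; C: 48.75; D: 15.7959.
Overall E[X²] = 0.14·51 + 0.3·121.649 + 0.32·48.75 + 0.24·15.7959 = 63.0257.

63.026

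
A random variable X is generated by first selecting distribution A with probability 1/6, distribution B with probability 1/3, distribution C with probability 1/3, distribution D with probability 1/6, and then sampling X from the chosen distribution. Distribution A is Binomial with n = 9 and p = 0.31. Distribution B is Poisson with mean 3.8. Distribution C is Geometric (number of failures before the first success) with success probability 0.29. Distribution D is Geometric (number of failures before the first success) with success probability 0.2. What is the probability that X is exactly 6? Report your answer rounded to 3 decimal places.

Conditional on each component, P(X = 6): A: 0.0244904; B: 0.0935513; C: 0.0371491; D: 0.0524288.
By total probability, P(X = 6) = 0.166667·0.0244904 + 0.333333·0.0935513 + 0.333333·0.0371491 + 0.166667·0.0524288 = 0.0563867.

0.056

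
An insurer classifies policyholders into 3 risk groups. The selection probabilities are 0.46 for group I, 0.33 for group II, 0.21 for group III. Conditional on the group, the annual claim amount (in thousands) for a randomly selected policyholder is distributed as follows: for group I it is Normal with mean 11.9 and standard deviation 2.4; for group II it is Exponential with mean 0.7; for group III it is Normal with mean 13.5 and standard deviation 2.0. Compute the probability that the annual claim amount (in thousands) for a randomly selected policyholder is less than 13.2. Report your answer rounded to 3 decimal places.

Conditional on each group, P(X < 13.2): I: 0.705976; II: 1; III: 0.440382.
By total probability, P(X < 13.2) = 0.46·0.705976 + 0.33·1 + 0.21·0.440382 = 0.747229.

0.747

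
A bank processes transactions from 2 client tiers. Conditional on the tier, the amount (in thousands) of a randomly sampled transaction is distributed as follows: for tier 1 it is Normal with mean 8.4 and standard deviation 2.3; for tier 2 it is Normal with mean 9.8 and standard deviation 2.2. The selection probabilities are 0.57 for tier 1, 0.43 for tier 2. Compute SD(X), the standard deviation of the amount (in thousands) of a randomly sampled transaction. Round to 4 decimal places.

2.3615

Per component, 1: μ=8.4, E[X²]=75.85; 2: μ=9.8, E[X²]=100.88.
E[X] = 0.57·8.4 + 0.43·9.8 = 9.002.
E[X²] = 0.57·75.85 + 0.43·100.88 = 86.6129.
Var(X) = E[X²] − (E[X])² = 86.6129 − 81.036 = 5.5769.
SD(X) = √5.5769 = 2.36155.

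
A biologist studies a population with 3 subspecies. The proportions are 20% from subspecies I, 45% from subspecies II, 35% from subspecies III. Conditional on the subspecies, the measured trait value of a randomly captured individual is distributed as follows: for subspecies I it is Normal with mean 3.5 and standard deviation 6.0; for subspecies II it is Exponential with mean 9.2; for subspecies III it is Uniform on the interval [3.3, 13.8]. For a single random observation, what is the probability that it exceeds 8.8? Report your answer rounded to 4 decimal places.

Conditional on each subspecies, P(X > 8.8): I: 0.188528; II: 0.384227; III: 0.47619.
By total probability, P(X > 8.8) = 0.2·0.188528 + 0.45·0.384227 + 0.35·0.47619 = 0.377274.

0.3773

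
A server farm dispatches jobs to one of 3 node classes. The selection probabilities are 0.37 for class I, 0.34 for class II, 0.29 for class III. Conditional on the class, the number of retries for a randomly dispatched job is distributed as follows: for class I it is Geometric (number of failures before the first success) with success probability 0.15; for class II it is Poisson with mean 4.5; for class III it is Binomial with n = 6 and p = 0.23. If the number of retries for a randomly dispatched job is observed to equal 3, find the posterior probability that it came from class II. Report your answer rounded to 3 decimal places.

Likelihoods P(X=3 | ·): I: 0.0921187; II: 0.168718; III: 0.111093.
Posterior ∝ prior × likelihood. Numerator for II: 0.34·0.168718 = 0.0573641.
Normalizing constant: 0.37·0.0921187 + 0.34·0.168718 + 0.29·0.111093 = 0.123665.
P(II | observation) = 0.0573641 / 0.123665 = 0.463867.

0.464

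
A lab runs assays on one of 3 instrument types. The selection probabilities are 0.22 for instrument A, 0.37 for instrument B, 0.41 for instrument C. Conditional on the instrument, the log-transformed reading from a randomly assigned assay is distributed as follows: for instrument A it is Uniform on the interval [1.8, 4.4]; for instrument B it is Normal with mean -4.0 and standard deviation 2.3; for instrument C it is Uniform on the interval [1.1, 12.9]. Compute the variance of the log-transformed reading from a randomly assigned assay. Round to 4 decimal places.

30.6696

Per component, A: μ=3.1, E[X²]=10.1733; B: μ=-4, E[X²]=21.29; C: μ=7, E[X²]=60.6033.
E[X] = 0.22·3.1 + 0.37·-4 + 0.41·7 = 2.072.
E[X²] = 0.22·10.1733 + 0.37·21.29 + 0.41·60.6033 = 34.9628.
Var(X) = E[X²] − (E[X])² = 34.9628 − 4.29318 = 30.6696.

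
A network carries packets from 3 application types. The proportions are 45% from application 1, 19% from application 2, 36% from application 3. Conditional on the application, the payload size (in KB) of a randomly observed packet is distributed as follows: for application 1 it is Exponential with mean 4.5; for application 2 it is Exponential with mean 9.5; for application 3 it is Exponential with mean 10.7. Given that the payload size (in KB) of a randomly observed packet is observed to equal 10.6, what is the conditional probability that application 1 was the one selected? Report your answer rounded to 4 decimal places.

Likelihoods f(10.6 | ·): 1: 0.0210757; 2: 0.0344902; 3: 0.0347041.
Posterior ∝ prior × likelihood. Numerator for 1: 0.45·0.0210757 = 0.00948408.
Normalizing constant: 0.45·0.0210757 + 0.19·0.0344902 + 0.36·0.0347041 = 0.0285307.
P(1 | observation) = 0.00948408 / 0.0285307 = 0.332417.

0.3324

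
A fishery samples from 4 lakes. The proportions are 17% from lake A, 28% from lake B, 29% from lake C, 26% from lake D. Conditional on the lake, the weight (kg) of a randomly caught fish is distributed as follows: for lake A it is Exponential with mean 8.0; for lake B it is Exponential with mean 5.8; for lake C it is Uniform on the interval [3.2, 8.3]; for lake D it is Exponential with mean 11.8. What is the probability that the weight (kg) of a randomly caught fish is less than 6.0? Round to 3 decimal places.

Conditional on each lake, P(X < 6.0): A: 0.527633; B: 0.64459; C: 0.54902; D: 0.398588.
By total probability, P(X < 6.0) = 0.17·0.527633 + 0.28·0.64459 + 0.29·0.54902 + 0.26·0.398588 = 0.533031.

0.533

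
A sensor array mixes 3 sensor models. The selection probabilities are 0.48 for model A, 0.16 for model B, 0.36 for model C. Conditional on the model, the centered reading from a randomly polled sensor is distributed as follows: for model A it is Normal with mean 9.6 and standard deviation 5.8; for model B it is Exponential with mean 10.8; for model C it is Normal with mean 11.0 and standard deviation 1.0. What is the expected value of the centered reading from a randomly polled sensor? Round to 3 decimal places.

Component means — A: 9.6; B: 10.8; C: 11.
E[X] = 0.48·9.6 + 0.16·10.8 + 0.36·11 = 10.296.

10.296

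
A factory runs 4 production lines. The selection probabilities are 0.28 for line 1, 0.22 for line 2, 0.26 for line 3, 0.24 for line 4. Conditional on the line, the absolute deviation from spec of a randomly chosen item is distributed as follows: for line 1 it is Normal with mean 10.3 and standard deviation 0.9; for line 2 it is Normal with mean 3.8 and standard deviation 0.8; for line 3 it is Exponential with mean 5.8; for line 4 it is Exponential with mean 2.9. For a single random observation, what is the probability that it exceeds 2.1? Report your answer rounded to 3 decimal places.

Conditional on each line, P(X > 2.1): 1: 1; 2: 0.983207; 3: 0.696234; 4: 0.484742.
By total probability, P(X > 2.1) = 0.28·1 + 0.22·0.983207 + 0.26·0.696234 + 0.24·0.484742 = 0.793665.

0.794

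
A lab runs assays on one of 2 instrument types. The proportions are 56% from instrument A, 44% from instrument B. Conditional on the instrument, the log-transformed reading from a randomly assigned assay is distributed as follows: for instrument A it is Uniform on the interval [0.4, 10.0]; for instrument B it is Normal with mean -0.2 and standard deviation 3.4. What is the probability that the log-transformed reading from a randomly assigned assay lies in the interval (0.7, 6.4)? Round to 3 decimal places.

0.495

Conditional on each instrument, P(0.7 < X < 6.4): A: 0.59375; B: 0.3695.
By total probability, P(0.7 < X < 6.4) = 0.56·0.59375 + 0.44·0.3695 = 0.49508.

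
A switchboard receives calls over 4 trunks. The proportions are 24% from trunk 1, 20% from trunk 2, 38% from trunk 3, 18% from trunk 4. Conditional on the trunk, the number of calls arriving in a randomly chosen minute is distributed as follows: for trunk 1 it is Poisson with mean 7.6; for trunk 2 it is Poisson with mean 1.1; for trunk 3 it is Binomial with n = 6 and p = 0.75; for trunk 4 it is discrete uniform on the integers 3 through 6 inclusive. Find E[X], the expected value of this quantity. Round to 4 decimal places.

4.5640

Component means — 1: 7.6; 2: 1.1; 3: 4.5; 4: 4.5.
E[X] = 0.24·7.6 + 0.2·1.1 + 0.38·4.5 + 0.18·4.5 = 4.564.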